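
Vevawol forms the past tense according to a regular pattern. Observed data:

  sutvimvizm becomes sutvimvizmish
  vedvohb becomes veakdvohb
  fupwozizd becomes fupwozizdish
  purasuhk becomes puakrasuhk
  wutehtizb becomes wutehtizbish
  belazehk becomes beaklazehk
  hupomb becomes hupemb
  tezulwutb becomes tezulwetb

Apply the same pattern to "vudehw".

vuakdehw

wutehtizb and vedvohb both end in -b yet inflect differently (wutehtizbish, veakdvohb), so the final letter is not what conditions the rule; the second-to-last letter is.
"vudehw" has second-to-last letter 'h'. The stems whose second-to-last letter is 'h' (belazehk → beaklazehk, vedvohb → veakdvohb, purasuhk → puakrasuhk) insert -ak- after the first vowel.
The other patterns: stems whose second-to-last letter is 'z' add -ish; stems whose second-to-last letter is 'm' or 't' change the last vowel to 'e'.
So vudehw → vuakdehw.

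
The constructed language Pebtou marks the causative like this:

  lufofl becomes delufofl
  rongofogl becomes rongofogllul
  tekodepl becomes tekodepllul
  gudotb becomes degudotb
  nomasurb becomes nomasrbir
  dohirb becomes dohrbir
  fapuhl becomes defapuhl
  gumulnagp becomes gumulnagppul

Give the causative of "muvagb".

"muvagb" has second-to-last letter 'g'. The stems whose second-to-last letter is 'g' (rongofogl → rongofogllul, gumulnagp → gumulnagppul) double the final consonant and add -ul.
So muvagb → muvagbbul.

muvagbbul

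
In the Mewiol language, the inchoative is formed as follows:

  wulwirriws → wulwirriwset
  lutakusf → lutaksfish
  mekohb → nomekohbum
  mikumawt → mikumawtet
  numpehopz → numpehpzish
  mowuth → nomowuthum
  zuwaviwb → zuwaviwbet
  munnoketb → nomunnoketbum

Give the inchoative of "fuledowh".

fuledowhet

"fuledowh" has second-to-last letter 'w'. The stems whose second-to-last letter is 'w' (zuwaviwb → zuwaviwbet, wulwirriws → wulwirriwset, mikumawt → mikumawtet) add -et.
The other patterns: stems whose second-to-last letter is 'p' or 's' delete the last vowel and add -ish; stems whose second-to-last letter is 'h' or 't' add no- … -um around the stem.
So fuledowh → fuledowhet.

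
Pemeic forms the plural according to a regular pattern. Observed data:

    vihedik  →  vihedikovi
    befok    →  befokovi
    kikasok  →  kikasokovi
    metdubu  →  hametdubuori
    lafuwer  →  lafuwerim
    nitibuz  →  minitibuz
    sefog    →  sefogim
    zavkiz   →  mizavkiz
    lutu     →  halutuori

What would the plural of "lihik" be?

sefog and befok both have last vowel 'o' yet inflect differently (sefogim, befokovi), so the last vowel is not what conditions the rule; the final letter is.
"lihik" ends in -k. The stems ending in -k (befok → befokovi, kikasok → kikasokovi, vihedik → vihedikovi) add -ovi.
The other patterns: stems ending in -u add ha- … -ori around the stem; stems ending in -g or -r add -im; stems ending in -z add the prefix mi-.
So lihik → lihikovi.

lihikovi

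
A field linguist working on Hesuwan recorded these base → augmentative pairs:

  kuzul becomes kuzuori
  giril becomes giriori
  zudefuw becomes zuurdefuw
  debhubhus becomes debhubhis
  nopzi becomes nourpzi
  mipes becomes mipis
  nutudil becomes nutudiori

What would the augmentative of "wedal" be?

wedaori

debhubhus and kuzul both have last vowel 'u' yet inflect differently (debhubhis, kuzuori), so the last vowel is not what conditions the rule; the final letter is.
"wedal" ends in -l. The stems ending in -l (nutudil → nutudiori, giril → giriori, kuzul → kuzuori) drop the final letter and add -ori.
So wedal → wedaori.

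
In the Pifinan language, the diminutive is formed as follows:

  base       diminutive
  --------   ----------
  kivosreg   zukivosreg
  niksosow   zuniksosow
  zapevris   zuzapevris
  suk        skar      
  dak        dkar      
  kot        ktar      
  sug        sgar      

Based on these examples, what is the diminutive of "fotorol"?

zufotorol

"fotorol" has 3 vowels. The stems with 3 vowels (kivosreg → zukivosreg, niksosow → zuniksosow, zapevris → zuzapevris) add the prefix zu-.
The other pattern: stems with 1 vowel delete the last vowel and add -ar.
So fotorol → zufotorol.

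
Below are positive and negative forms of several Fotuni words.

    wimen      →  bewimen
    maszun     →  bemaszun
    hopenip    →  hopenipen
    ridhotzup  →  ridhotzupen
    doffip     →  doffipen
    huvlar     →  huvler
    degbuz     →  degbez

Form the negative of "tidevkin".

betidevkin

maszun and ridhotzup both have last vowel 'u' yet inflect differently (bemaszun, ridhotzupen), so the last vowel is not what conditions the rule; the final letter is.
"tidevkin" ends in -n. The stems ending in -n (wimen → bewimen, maszun → bemaszun) add the prefix be-.
The other patterns: stems ending in -p add -en; stems ending in -r or -z change the last vowel to 'e'.
So tidevkin → betidevkin.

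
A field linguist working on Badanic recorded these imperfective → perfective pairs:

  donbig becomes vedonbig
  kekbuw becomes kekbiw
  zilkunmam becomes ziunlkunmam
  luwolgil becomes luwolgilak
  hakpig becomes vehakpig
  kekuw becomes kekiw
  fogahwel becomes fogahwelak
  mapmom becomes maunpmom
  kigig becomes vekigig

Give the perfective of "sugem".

kigig and luwolgil both have last vowel 'i' yet inflect differently (vekigig, luwolgilak), so the last vowel is not what conditions the rule; the final letter is.
"sugem" ends in -m. The stems ending in -m (zilkunmam → ziunlkunmam, mapmom → maunpmom) insert -un- after the first vowel.
So sugem → suungem.

suungem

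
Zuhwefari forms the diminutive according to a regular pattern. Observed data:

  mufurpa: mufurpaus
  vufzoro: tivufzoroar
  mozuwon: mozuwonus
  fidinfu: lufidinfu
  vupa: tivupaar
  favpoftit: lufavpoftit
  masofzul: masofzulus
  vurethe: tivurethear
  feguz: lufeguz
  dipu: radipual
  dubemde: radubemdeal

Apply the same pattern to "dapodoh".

"dapodoh" begins with d-. The stems beginning with d- (dubemde → radubemdeal, dipu → radipual) add ra- … -al around the stem.
So dapodoh → radapodohal.

radapodohal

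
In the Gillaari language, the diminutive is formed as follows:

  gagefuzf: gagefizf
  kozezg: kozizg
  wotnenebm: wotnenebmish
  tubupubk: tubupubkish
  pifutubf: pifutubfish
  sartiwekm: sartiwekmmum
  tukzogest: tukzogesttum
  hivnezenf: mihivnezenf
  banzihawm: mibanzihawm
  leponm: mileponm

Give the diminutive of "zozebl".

zozeblish

gagefuzf and pifutubf both end in -f yet inflect differently (gagefizf, pifutubfish), so the final letter is not what conditions the rule; the second-to-last letter is.
"zozebl" has second-to-last letter 'b'. The stems whose second-to-last letter is 'b' (wotnenebm → wotnenebmish, tubupubk → tubupubkish, pifutubf → pifutubfish) add -ish.
So zozebl → zozeblish.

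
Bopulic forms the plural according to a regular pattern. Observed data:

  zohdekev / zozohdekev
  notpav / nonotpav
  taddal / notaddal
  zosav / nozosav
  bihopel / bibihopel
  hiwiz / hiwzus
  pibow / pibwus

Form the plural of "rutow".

zosav and zohdekev both end in -v yet inflect differently (nozosav, zozohdekev), so the final letter is not what conditions the rule; the last vowel is.
"rutow" has last vowel 'o'. The one such stem in the data (pibow → pibwus) deletes the last vowel and adds -us (as does hiwiz), so the same rule applies.
So rutow → rutwus.

rutwus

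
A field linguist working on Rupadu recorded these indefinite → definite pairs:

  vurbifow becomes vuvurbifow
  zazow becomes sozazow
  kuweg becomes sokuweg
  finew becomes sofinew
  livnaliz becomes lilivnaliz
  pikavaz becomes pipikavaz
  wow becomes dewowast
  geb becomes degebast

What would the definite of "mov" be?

demovast

wow and zazow both end in -w yet inflect differently (dewowast, sozazow), so the final letter is not what conditions the rule; the number of vowels is.
"mov" has 1 vowel. The stems with 1 vowel (wow → dewowast, geb → degebast) add de- … -ast around the stem.
The other patterns: stems with 2 vowels add the prefix so-; stems with 3 vowels repeat the first consonant+vowel as a prefix.
So mov → demovast.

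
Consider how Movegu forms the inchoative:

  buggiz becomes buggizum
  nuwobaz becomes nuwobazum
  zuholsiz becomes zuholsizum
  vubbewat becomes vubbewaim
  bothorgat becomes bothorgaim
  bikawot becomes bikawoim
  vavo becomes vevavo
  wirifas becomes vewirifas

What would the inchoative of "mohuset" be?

"mohuset" ends in -t. The stems ending in -t (vubbewat → vubbewaim, bothorgat → bothorgaim, bikawot → bikawoim) drop the final letter and add -im.
The other patterns: stems ending in -z add -um; stems ending in -o or -s add the prefix ve-.
So mohuset → mohuseim.

mohuseim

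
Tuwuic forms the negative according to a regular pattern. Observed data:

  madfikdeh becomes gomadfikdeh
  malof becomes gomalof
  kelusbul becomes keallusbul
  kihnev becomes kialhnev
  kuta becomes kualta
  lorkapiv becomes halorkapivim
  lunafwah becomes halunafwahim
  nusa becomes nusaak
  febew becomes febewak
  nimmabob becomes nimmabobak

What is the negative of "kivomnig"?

kihnev and lorkapiv both end in -v yet inflect differently (kialhnev, halorkapivim), so the final letter is not what conditions the rule; the first letter is.
"kivomnig" begins with k-. The stems beginning with k- (kelusbul → keallusbul, kihnev → kialhnev, kuta → kualta) insert -al- after the first vowel.
So kivomnig → kialvomnig.

kialvomnig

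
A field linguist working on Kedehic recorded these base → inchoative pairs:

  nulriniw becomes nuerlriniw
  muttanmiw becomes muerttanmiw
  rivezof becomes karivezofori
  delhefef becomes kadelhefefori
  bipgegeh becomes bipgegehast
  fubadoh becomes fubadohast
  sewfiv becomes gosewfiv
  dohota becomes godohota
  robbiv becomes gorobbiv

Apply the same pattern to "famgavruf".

delhefef and bipgegeh both have last vowel 'e' yet inflect differently (kadelhefefori, bipgegehast), so the last vowel is not what conditions the rule; the final letter is.
"famgavruf" ends in -f. The stems ending in -f (rivezof → karivezofori, delhefef → kadelhefefori) add ka- … -ori around the stem.
The other patterns: stems ending in -w insert -er- after the first vowel; stems ending in -h add -ast; stems ending in -a or -v add the prefix go-.
So famgavruf → kafamgavrufori.

kafamgavrufori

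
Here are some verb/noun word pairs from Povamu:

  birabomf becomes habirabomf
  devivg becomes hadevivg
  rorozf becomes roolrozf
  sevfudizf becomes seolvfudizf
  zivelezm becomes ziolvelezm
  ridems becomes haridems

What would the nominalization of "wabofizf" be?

waolbofizf

"wabofizf" has second-to-last letter 'z'. The stems whose second-to-last letter is 'z' (zivelezm → ziolvelezm, sevfudizf → seolvfudizf, rorozf → roolrozf) insert -ol- after the first vowel.
So wabofizf → waolbofizf.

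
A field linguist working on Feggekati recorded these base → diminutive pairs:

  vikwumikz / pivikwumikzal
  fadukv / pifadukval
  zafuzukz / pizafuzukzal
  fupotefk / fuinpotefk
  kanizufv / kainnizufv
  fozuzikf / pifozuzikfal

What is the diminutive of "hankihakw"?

"hankihakw" has second-to-last letter 'k'. The stems whose second-to-last letter is 'k' (fadukv → pifadukval, zafuzukz → pizafuzukzal, fozuzikf → pifozuzikfal) add pi- … -al around the stem.
So hankihakw → pihankihakwal.

pihankihakwal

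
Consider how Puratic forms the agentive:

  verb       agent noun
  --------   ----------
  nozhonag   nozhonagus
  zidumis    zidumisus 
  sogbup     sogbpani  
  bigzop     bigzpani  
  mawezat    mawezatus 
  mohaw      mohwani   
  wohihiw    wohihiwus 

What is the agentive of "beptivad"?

"beptivad" has 3 vowels. The stems with 3 vowels (zidumis → zidumisus, wohihiw → wohihiwus, nozhonag → nozhonagus) add -us.
The other pattern: stems with 2 vowels delete the last vowel and add -ani.
So beptivad → beptivadus.

beptivadus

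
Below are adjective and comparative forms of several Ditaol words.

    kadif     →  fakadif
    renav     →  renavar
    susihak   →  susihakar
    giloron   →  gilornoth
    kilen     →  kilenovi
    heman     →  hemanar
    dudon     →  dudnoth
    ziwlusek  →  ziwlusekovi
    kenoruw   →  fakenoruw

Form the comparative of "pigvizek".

pigvizekovi

"pigvizek" has last vowel 'e'. The stems whose last vowel is 'e' (kilen → kilenovi, ziwlusek → ziwlusekovi) add -ovi.
The other patterns: stems whose last vowel is 'o' delete the last vowel and add -oth; stems whose last vowel is 'i' or 'u' add the prefix fa-; stems whose last vowel is 'a' add -ar.
So pigvizek → pigvizekovi.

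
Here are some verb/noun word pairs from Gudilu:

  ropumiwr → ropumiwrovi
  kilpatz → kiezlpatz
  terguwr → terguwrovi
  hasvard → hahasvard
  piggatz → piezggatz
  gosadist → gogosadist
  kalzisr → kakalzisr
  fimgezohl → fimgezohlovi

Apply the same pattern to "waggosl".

"waggosl" has second-to-last letter 's'. The stems whose second-to-last letter is 's' (gosadist → gogosadist, kalzisr → kakalzisr) repeat the first consonant+vowel as a prefix.
So waggosl → wawaggosl.

wawaggosl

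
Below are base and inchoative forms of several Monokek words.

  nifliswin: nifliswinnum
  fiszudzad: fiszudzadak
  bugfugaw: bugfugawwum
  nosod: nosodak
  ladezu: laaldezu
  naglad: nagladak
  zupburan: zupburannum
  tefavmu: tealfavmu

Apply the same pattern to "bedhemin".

naglad and zupburan both have last vowel 'a' yet inflect differently (nagladak, zupburannum), so the last vowel is not what conditions the rule; the final letter is.
"bedhemin" ends in -n. The stems ending in -n (zupburan → zupburannum, nifliswin → nifliswinnum) double the final consonant and add -um.
So bedhemin → bedheminnum.

bedheminnum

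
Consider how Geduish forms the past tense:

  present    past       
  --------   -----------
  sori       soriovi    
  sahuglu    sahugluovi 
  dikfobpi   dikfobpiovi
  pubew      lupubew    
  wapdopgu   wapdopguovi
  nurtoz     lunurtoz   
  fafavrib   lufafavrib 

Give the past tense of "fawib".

fafavrib and dikfobpi both have last vowel 'i' yet inflect differently (lufafavrib, dikfobpiovi), so the last vowel is not what conditions the rule; whether the stem ends in a vowel or a consonant is.
"fawib" ends in a consonant. The stems ending in a consonant (nurtoz → lunurtoz, fafavrib → lufafavrib, pubew → lupubew) add the prefix lu-.
So fawib → lufawib.

lufawib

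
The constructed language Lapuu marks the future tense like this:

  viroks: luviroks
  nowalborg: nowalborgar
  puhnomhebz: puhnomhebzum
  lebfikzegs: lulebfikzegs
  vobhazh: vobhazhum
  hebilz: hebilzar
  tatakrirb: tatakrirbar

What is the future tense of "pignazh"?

pignazhum

"pignazh" has second-to-last letter 'z'. The one such stem in the data (vobhazh → vobhazhum) adds -um, so the same rule applies.
So pignazh → pignazhum.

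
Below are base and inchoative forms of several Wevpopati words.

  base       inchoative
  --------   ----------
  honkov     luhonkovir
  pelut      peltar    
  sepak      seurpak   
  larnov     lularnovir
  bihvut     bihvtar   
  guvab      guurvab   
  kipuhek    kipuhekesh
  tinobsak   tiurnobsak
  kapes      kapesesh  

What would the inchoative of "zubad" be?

"zubad" has last vowel 'a'. The stems whose last vowel is 'a' (sepak → seurpak, guvab → guurvab, tinobsak → tiurnobsak) insert -ur- after the first vowel.
The other patterns: stems whose last vowel is 'u' delete the last vowel and add -ar; stems whose last vowel is 'e' add -esh; stems whose last vowel is 'o' add lu- … -ir around the stem.
So zubad → zuurbad.

zuurbad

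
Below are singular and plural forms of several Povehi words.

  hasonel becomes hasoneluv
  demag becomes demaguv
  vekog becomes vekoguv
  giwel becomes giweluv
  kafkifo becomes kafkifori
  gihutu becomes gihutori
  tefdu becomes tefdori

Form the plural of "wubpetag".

wubpetaguv

vekog and kafkifo both have last vowel 'o' yet inflect differently (vekoguv, kafkifori), so the last vowel is not what conditions the rule; whether the stem ends in a vowel or a consonant is.
"wubpetag" ends in a consonant. The stems ending in a consonant (hasonel → hasoneluv, demag → demaguv, vekog → vekoguv) add -uv.
So wubpetag → wubpetaguv.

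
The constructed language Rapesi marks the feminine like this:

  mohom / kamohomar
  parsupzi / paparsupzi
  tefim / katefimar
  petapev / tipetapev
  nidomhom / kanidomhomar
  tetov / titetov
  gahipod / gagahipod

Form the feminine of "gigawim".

nidomhom and tetov both have last vowel 'o' yet inflect differently (kanidomhomar, titetov), so the last vowel is not what conditions the rule; the final letter is.
"gigawim" ends in -m. The stems ending in -m (nidomhom → kanidomhomar, tefim → katefimar, mohom → kamohomar) add ka- … -ar around the stem.
So gigawim → kagigawimar.

kagigawimar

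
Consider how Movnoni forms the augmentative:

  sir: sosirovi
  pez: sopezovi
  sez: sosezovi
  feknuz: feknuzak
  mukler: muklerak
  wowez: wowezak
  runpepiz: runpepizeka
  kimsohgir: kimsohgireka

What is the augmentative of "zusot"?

pez and feknuz both end in -z yet inflect differently (sopezovi, feknuzak), so the final letter is not what conditions the rule; the number of vowels is.
"zusot" has 2 vowels. The stems with 2 vowels (feknuz → feknuzak, mukler → muklerak, wowez → wowezak) add -ak.
So zusot → zusotak.

zusotak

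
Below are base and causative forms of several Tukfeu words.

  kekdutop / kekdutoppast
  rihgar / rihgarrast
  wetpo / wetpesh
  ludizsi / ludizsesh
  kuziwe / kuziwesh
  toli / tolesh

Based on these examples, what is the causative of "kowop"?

wetpo and kekdutop both have last vowel 'o' yet inflect differently (wetpesh, kekdutoppast), so the last vowel is not what conditions the rule; whether the stem ends in a vowel or a consonant is.
"kowop" ends in a consonant. The stems ending in a consonant (rihgar → rihgarrast, kekdutop → kekdutoppast) double the final consonant and add -ast.
So kowop → kowoppast.

kowoppast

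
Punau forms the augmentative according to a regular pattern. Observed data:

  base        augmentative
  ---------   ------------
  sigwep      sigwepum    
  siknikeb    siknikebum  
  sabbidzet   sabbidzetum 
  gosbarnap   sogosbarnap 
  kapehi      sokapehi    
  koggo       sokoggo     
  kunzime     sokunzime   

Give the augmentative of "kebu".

sigwep and gosbarnap both end in -p yet inflect differently (sigwepum, sogosbarnap), so the final letter is not what conditions the rule; the first letter is.
"kebu" begins with k-. The stems beginning with k- (kapehi → sokapehi, koggo → sokoggo, kunzime → sokunzime) add the prefix so-.
So kebu → sokebu.

sokebu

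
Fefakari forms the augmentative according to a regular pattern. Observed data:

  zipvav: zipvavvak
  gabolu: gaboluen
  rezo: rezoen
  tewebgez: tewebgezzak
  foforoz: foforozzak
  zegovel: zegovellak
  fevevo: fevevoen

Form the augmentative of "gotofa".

gotofaen

rezo and foforoz both have last vowel 'o' yet inflect differently (rezoen, foforozzak), so the last vowel is not what conditions the rule; whether the stem ends in a vowel or a consonant is.
"gotofa" ends in a vowel. The stems ending in a vowel (rezo → rezoen, gabolu → gaboluen, fevevo → fevevoen) add -en.
So gotofa → gotofaen.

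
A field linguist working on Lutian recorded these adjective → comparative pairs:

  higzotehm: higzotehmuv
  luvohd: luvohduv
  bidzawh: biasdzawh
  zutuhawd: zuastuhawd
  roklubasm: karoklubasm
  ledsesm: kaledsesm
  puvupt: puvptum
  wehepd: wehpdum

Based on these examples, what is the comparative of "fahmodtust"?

kafahmodtust

"fahmodtust" has second-to-last letter 's'. The stems whose second-to-last letter is 's' (roklubasm → karoklubasm, ledsesm → kaledsesm) add the prefix ka-.
The other patterns: stems whose second-to-last letter is 'h' add -uv; stems whose second-to-last letter is 'w' insert -as- after the first vowel; stems whose second-to-last letter is 'p' delete the last vowel and add -um.
So fahmodtust → kafahmodtust.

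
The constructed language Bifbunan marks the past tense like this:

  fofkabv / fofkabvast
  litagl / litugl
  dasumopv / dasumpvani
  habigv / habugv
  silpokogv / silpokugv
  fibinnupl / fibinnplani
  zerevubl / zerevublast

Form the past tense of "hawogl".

habigv and fofkabv both end in -v yet inflect differently (habugv, fofkabvast), so the final letter is not what conditions the rule; the second-to-last letter is.
"hawogl" has second-to-last letter 'g'. The stems whose second-to-last letter is 'g' (litagl → litugl, habigv → habugv, silpokogv → silpokugv) change the last vowel to 'u'.
The other patterns: stems whose second-to-last letter is 'b' add -ast; stems whose second-to-last letter is 'p' delete the last vowel and add -ani.
So hawogl → hawugl.

hawugl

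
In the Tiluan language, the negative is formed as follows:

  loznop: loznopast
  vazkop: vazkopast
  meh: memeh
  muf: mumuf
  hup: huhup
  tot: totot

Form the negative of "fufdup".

fufdupast

loznop and hup both end in -p yet inflect differently (loznopast, huhup), so the final letter is not what conditions the rule; the number of vowels is.
"fufdup" has 2 vowels. The stems with 2 vowels (loznop → loznopast, vazkop → vazkopast) add -ast.
The other pattern: stems with 1 vowel repeat the first consonant+vowel as a prefix.
So fufdup → fufdupast.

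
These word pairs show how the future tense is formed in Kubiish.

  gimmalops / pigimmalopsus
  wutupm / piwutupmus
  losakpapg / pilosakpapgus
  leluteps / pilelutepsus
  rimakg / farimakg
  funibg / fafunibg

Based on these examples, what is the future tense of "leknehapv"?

pileknehapvus

losakpapg and rimakg both end in -g yet inflect differently (pilosakpapgus, farimakg), so the final letter is not what conditions the rule; the second-to-last letter is.
"leknehapv" has second-to-last letter 'p'. The stems whose second-to-last letter is 'p' (gimmalops → pigimmalopsus, losakpapg → pilosakpapgus, leluteps → pilelutepsus) add pi- … -us around the stem.
So leknehapv → pileknehapvus.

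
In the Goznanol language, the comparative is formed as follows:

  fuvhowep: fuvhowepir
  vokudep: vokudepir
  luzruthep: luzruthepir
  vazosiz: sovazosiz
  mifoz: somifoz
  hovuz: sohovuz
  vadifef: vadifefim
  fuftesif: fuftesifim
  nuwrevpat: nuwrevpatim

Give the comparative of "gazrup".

"gazrup" ends in -p. The stems ending in -p (fuvhowep → fuvhowepir, vokudep → vokudepir, luzruthep → luzruthepir) add -ir.
So gazrup → gazrupir.

gazrupir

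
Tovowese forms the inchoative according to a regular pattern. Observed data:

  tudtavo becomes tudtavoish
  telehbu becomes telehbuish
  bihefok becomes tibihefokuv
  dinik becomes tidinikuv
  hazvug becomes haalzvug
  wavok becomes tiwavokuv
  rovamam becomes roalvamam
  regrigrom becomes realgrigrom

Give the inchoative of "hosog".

hoalsog

bihefok and tudtavo both have last vowel 'o' yet inflect differently (tibihefokuv, tudtavoish), so the last vowel is not what conditions the rule; the final letter is.
"hosog" ends in -g. The one such stem in the data (hazvug → haalzvug) inserts -al- after the first vowel (as do rovamam, regrigrom), so the same rule applies.
So hosog → hoalsog.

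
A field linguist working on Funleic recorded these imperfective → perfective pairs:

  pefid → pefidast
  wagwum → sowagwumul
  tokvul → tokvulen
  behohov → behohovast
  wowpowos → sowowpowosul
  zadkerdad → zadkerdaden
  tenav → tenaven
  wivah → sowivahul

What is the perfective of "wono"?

sowonoul

tenav and behohov both end in -v yet inflect differently (tenaven, behohovast), so the final letter is not what conditions the rule; the first letter is.
"wono" begins with w-. The stems beginning with w- (wowpowos → sowowpowosul, wagwum → sowagwumul, wivah → sowivahul) add so- … -ul around the stem.
The other patterns: stems beginning with t- or z- add -en; stems beginning with b- or p- add -ast.
So wono → sowonoul.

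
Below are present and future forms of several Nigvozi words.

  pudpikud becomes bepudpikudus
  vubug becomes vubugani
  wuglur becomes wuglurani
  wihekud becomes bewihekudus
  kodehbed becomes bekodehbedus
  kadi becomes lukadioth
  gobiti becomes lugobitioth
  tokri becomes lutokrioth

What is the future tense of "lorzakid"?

"lorzakid" ends in -d. The stems ending in -d (pudpikud → bepudpikudus, wihekud → bewihekudus, kodehbed → bekodehbedus) add be- … -us around the stem.
The other patterns: stems ending in -i add lu- … -oth around the stem; stems ending in -g or -r add -ani.
So lorzakid → belorzakidus.

belorzakidus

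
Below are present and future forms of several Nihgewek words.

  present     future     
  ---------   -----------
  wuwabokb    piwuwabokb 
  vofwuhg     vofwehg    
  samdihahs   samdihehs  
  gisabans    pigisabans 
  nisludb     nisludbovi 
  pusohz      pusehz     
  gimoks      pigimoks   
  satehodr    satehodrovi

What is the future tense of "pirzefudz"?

samdihahs and gimoks both end in -s yet inflect differently (samdihehs, pigimoks), so the final letter is not what conditions the rule; the second-to-last letter is.
"pirzefudz" has second-to-last letter 'd'. The stems whose second-to-last letter is 'd' (nisludb → nisludbovi, satehodr → satehodrovi) add -ovi.
The other patterns: stems whose second-to-last letter is 'h' change the last vowel to 'e'; stems whose second-to-last letter is 'k' or 'n' add the prefix pi-.
So pirzefudz → pirzefudzovi.

pirzefudzovi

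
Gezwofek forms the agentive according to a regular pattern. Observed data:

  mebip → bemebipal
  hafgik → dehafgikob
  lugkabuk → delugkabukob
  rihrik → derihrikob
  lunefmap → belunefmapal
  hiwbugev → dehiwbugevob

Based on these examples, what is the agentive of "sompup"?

hafgik and mebip both have last vowel 'i' yet inflect differently (dehafgikob, bemebipal), so the last vowel is not what conditions the rule; the final letter is.
"sompup" ends in -p. The stems ending in -p (mebip → bemebipal, lunefmap → belunefmapal) add be- … -al around the stem.
The other pattern: stems ending in -k or -v add de- … -ob around the stem.
So sompup → besompupal.

besompupal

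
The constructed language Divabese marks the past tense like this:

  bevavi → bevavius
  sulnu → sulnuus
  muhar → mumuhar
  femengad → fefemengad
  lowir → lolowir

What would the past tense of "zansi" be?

zansius

bevavi and lowir both have last vowel 'i' yet inflect differently (bevavius, lolowir), so the last vowel is not what conditions the rule; whether the stem ends in a vowel or a consonant is.
"zansi" ends in a vowel. The stems ending in a vowel (bevavi → bevavius, sulnu → sulnuus) add -us.
So zansi → zansius.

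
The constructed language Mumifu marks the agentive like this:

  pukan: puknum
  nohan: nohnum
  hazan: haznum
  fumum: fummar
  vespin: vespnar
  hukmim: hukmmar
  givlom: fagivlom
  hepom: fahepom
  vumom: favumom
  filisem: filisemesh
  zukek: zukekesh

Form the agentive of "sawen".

pukan and vespin both end in -n yet inflect differently (puknum, vespnar), so the final letter is not what conditions the rule; the last vowel is.
"sawen" has last vowel 'e'. The stems whose last vowel is 'e' (filisem → filisemesh, zukek → zukekesh) add -esh.
The other patterns: stems whose last vowel is 'a' delete the last vowel and add -um; stems whose last vowel is 'i' or 'u' delete the last vowel and add -ar; stems whose last vowel is 'o' add the prefix fa-.
So sawen → sawenesh.

sawenesh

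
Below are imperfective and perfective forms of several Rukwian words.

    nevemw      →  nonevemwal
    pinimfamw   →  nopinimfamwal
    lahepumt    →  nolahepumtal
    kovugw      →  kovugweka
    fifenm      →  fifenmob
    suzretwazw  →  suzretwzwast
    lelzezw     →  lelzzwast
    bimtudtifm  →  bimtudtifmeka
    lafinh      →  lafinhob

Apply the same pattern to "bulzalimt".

nobulzalimtal

pinimfamw and lelzezw both end in -w yet inflect differently (nopinimfamwal, lelzzwast), so the final letter is not what conditions the rule; the second-to-last letter is.
"bulzalimt" has second-to-last letter 'm'. The stems whose second-to-last letter is 'm' (pinimfamw → nopinimfamwal, nevemw → nonevemwal, lahepumt → nolahepumtal) add no- … -al around the stem.
The other patterns: stems whose second-to-last letter is 'z' delete the last vowel and add -ast; stems whose second-to-last letter is 'n' add -ob; stems whose second-to-last letter is 'f' or 'g' add -eka.
So bulzalimt → nobulzalimtal.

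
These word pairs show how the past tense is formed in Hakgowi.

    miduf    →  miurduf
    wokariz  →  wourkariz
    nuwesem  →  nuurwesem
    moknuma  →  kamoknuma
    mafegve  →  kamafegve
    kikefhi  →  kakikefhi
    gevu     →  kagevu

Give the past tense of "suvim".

nuwesem and mafegve both have last vowel 'e' yet inflect differently (nuurwesem, kamafegve), so the last vowel is not what conditions the rule; whether the stem ends in a vowel or a consonant is.
"suvim" ends in a consonant. The stems ending in a consonant (miduf → miurduf, wokariz → wourkariz, nuwesem → nuurwesem) insert -ur- after the first vowel.
The other pattern: stems ending in a vowel add the prefix ka-.
So suvim → suurvim.

suurvim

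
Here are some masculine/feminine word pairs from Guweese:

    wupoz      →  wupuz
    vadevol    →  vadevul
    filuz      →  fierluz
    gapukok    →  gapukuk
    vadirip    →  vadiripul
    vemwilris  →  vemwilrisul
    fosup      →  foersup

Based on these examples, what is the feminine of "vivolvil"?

vivolvilul

wupoz and filuz both end in -z yet inflect differently (wupuz, fierluz), so the final letter is not what conditions the rule; the last vowel is.
"vivolvil" has last vowel 'i'. The stems whose last vowel is 'i' (vadirip → vadiripul, vemwilris → vemwilrisul) add -ul.
The other patterns: stems whose last vowel is 'o' change the last vowel to 'u'; stems whose last vowel is 'u' insert -er- after the first vowel.
So vivolvil → vivolvilul.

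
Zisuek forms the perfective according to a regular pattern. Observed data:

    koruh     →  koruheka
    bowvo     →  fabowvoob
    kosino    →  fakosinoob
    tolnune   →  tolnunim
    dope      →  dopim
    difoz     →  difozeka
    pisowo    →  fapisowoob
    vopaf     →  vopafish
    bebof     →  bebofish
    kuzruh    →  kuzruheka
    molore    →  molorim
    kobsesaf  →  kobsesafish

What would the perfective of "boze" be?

bozim

bebof and kosino both have last vowel 'o' yet inflect differently (bebofish, fakosinoob), so the last vowel is not what conditions the rule; the final letter is.
"boze" ends in -e. The stems ending in -e (tolnune → tolnunim, molore → molorim, dope → dopim) drop the final letter and add -im.
The other patterns: stems ending in -f add -ish; stems ending in -o add fa- … -ob around the stem; stems ending in -h or -z add -eka.
So boze → bozim.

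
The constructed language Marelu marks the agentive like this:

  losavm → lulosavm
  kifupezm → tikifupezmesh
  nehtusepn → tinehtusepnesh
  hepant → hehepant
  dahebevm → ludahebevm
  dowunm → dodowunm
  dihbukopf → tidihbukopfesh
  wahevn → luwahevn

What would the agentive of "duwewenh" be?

duduwewenh

dowunm and dahebevm both end in -m yet inflect differently (dodowunm, ludahebevm), so the final letter is not what conditions the rule; the second-to-last letter is.
"duwewenh" has second-to-last letter 'n'. The stems whose second-to-last letter is 'n' (dowunm → dodowunm, hepant → hehepant) repeat the first consonant+vowel as a prefix.
So duwewenh → duduwewenh.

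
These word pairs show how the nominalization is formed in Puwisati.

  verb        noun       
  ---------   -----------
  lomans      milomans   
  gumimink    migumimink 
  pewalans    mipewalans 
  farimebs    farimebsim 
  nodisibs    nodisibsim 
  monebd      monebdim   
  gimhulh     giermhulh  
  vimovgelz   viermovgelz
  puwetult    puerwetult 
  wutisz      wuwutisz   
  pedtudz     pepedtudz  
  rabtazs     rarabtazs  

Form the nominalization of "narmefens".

"narmefens" has second-to-last letter 'n'. The stems whose second-to-last letter is 'n' (lomans → milomans, gumimink → migumimink, pewalans → mipewalans) add the prefix mi-.
So narmefens → minarmefens.

minarmefens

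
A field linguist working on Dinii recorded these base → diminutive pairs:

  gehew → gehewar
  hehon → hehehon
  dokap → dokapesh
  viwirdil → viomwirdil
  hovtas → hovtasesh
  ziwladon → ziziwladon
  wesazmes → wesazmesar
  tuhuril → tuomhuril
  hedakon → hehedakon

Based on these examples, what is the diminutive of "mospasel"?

mospaselar

wesazmes and hovtas both end in -s yet inflect differently (wesazmesar, hovtasesh), so the final letter is not what conditions the rule; the last vowel is.
"mospasel" has last vowel 'e'. The stems whose last vowel is 'e' (gehew → gehewar, wesazmes → wesazmesar) add -ar.
The other patterns: stems whose last vowel is 'i' insert -om- after the first vowel; stems whose last vowel is 'o' repeat the first consonant+vowel as a prefix; stems whose last vowel is 'a' add -esh.
So mospasel → mospaselar.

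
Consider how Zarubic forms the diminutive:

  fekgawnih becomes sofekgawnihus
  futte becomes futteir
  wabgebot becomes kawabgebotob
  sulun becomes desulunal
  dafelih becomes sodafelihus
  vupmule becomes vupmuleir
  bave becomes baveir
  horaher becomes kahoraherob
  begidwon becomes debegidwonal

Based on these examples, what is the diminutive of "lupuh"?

bave and horaher both have last vowel 'e' yet inflect differently (baveir, kahoraherob), so the last vowel is not what conditions the rule; the final letter is.
"lupuh" ends in -h. The stems ending in -h (fekgawnih → sofekgawnihus, dafelih → sodafelihus) add so- … -us around the stem.
The other patterns: stems ending in -e add -ir; stems ending in -n add de- … -al around the stem; stems ending in -r or -t add ka- … -ob around the stem.
So lupuh → solupuhus.

solupuhus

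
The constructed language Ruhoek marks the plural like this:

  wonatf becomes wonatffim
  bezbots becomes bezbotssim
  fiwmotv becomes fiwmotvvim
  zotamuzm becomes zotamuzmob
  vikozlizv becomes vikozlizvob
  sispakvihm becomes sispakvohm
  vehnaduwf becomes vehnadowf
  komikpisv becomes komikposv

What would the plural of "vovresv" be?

fiwmotv and vikozlizv both end in -v yet inflect differently (fiwmotvvim, vikozlizvob), so the final letter is not what conditions the rule; the second-to-last letter is.
"vovresv" has second-to-last letter 's'. The one such stem in the data (komikpisv → komikposv) changes the last vowel to 'o' (as do sispakvihm, vehnaduwf), so the same rule applies.
So vovresv → vovrosv.

vovrosv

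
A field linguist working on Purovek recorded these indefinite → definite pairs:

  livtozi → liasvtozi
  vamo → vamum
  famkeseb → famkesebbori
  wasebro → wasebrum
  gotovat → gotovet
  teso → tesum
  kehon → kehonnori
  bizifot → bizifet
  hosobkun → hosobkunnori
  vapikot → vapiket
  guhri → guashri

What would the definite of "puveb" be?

puvebbori

bizifot and vamo both have last vowel 'o' yet inflect differently (bizifet, vamum), so the last vowel is not what conditions the rule; the final letter is.
"puveb" ends in -b. The one such stem in the data (famkeseb → famkesebbori) doubles the final consonant and adds -ori (as do kehon, hosobkun), so the same rule applies.
So puveb → puvebbori.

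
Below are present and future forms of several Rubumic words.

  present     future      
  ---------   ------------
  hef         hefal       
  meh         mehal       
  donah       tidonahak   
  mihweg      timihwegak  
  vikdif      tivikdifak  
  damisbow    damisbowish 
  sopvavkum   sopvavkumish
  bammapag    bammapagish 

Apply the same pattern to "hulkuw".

tihulkuwak

meh and donah both end in -h yet inflect differently (mehal, tidonahak), so the final letter is not what conditions the rule; the number of vowels is.
"hulkuw" has 2 vowels. The stems with 2 vowels (donah → tidonahak, mihweg → timihwegak, vikdif → tivikdifak) add ti- … -ak around the stem.
The other patterns: stems with 1 vowel add -al; stems with 3 vowels add -ish.
So hulkuw → tihulkuwak.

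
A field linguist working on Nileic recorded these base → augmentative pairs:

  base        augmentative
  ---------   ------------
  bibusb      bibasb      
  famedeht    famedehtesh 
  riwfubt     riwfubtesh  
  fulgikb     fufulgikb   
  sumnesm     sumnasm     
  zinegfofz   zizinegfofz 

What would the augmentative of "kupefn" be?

"kupefn" has second-to-last letter 'f'. The one such stem in the data (zinegfofz → zizinegfofz) repeats the first consonant+vowel as a prefix (as does fulgikb), so the same rule applies.
The other patterns: stems whose second-to-last letter is 's' change the last vowel to 'a'; stems whose second-to-last letter is 'b' or 'h' add -esh.
So kupefn → kukupefn.

kukupefn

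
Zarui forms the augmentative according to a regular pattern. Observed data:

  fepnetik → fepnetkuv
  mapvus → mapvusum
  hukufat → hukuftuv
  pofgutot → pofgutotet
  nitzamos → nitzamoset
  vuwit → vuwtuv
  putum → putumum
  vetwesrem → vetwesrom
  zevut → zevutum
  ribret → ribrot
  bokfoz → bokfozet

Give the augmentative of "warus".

warusum

vetwesrem and putum both end in -m yet inflect differently (vetwesrom, putumum), so the final letter is not what conditions the rule; the last vowel is.
"warus" has last vowel 'u'. The stems whose last vowel is 'u' (putum → putumum, zevut → zevutum, mapvus → mapvusum) add -um.
The other patterns: stems whose last vowel is 'e' change the last vowel to 'o'; stems whose last vowel is 'o' add -et; stems whose last vowel is 'a' or 'i' delete the last vowel and add -uv.
So warus → warusum.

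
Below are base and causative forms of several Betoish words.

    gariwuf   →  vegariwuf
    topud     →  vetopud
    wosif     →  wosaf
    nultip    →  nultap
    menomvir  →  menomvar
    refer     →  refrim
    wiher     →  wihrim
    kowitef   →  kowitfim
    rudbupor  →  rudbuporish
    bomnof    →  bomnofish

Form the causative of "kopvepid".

kopvepad

gariwuf and wosif both end in -f yet inflect differently (vegariwuf, wosaf), so the final letter is not what conditions the rule; the last vowel is.
"kopvepid" has last vowel 'i'. The stems whose last vowel is 'i' (wosif → wosaf, nultip → nultap, menomvir → menomvar) change the last vowel to 'a'.
So kopvepid → kopvepad.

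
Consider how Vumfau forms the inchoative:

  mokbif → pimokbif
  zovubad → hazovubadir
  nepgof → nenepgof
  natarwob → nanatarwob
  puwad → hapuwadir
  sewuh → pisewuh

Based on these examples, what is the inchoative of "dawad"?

hadawadir

nepgof and mokbif both end in -f yet inflect differently (nenepgof, pimokbif), so the final letter is not what conditions the rule; the last vowel is.
"dawad" has last vowel 'a'. The stems whose last vowel is 'a' (zovubad → hazovubadir, puwad → hapuwadir) add ha- … -ir around the stem.
So dawad → hadawadir.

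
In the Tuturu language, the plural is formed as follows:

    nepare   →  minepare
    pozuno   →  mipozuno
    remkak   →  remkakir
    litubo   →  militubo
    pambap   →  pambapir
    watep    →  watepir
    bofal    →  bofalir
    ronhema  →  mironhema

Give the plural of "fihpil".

ronhema and bofal both have last vowel 'a' yet inflect differently (mironhema, bofalir), so the last vowel is not what conditions the rule; whether the stem ends in a vowel or a consonant is.
"fihpil" ends in a consonant. The stems ending in a consonant (bofal → bofalir, pambap → pambapir, watep → watepir) add -ir.
So fihpil → fihpilir.

fihpilir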